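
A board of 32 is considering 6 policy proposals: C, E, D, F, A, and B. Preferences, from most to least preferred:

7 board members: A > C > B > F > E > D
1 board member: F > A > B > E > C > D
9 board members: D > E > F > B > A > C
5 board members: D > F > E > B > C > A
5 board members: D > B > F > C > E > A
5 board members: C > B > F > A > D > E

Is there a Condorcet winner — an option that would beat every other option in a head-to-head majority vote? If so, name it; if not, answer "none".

D vs C: 19–13 for D.
D vs E: 24–8 for D.
D vs F: 19–13 for D.
D vs A: 19–13 for D.
D vs B: 19–13 for D.
D beats every other option head-to-head.

D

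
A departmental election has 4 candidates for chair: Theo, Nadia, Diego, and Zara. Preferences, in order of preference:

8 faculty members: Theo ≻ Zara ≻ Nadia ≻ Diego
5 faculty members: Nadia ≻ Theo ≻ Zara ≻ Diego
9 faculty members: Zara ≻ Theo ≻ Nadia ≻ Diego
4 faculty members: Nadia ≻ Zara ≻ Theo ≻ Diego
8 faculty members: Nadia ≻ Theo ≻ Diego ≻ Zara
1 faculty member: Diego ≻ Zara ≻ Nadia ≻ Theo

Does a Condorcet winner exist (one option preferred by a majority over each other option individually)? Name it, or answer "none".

none

Checking pairwise contests:
Nadia beats Theo 18–17.
Zara beats Nadia 18–17.
Theo beats Diego 34–1.
Theo beats Zara 21–14.
Every option loses at least one head-to-head, so there is no Condorcet winner.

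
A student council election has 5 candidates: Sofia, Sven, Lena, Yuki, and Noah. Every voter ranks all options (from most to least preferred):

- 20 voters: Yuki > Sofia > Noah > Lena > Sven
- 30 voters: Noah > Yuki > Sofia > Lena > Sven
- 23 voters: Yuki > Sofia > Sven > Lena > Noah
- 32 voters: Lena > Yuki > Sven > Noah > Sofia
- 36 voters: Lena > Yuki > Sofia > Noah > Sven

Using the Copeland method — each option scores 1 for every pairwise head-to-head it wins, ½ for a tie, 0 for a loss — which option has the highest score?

Sofia: beats Sven, Lena, and Noah; loses to Yuki → score 3.
Sven: loses to Sofia, Lena, Yuki, and Noah → score 0.
Lena: beats Sven and Noah; loses to Sofia and Yuki → score 2.
Yuki: beats Sofia, Sven, Lena, and Noah → score 4.
Noah: beats Sven; loses to Sofia, Lena, and Yuki → score 1.
Yuki has the best pairwise record.

Yuki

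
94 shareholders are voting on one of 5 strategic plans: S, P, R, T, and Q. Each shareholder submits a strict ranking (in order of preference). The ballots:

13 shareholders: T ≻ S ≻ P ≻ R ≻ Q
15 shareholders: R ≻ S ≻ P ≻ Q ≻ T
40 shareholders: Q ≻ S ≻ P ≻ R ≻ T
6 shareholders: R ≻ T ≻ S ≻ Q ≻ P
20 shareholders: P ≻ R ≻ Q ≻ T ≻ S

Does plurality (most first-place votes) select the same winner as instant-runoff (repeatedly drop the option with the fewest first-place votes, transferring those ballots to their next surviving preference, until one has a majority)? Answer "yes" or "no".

Plurality — first-place votes: S 0, P 20, R 21, T 13, Q 40. Winner: Q.
Instant-runoff — R1 S 0, P 20, R 21, T 13, Q 40 (S out); R2 P 20, R 21, T 13, Q 40 (T out); R3 P 33, R 21, Q 40 (R out); R4 P 48, Q 46 (P winner). Winner: P.
The two methods disagree.

no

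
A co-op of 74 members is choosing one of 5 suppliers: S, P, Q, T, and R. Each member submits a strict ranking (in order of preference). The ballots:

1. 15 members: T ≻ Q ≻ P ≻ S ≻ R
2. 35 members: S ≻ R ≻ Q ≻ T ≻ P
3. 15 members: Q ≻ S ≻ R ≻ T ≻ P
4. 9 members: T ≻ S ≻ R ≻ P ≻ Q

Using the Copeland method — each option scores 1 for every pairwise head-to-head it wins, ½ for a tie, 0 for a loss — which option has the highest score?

S

S: beats P, Q, T, and R → score 4.
P: loses to S, Q, T, and R → score 0.
Q: beats P and T; loses to S and R → score 2.
T: beats P; loses to S, Q, and R → score 1.
R: beats P, Q, and T; loses to S → score 3.
S has the best pairwise record.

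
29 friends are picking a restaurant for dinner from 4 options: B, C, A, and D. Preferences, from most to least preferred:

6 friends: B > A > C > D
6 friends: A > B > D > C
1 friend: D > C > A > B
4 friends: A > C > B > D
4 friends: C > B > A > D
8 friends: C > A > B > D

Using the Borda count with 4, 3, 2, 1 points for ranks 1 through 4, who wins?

A

B: 6·4 + 6·3 + 1·1 + 4·2 + 4·3 + 8·2 = 79
C: 6·2 + 6·1 + 1·3 + 4·3 + 4·4 + 8·4 = 81
A: 6·3 + 6·4 + 1·2 + 4·4 + 4·2 + 8·3 = 92
D: 6·1 + 6·2 + 1·4 + 4·1 + 4·1 + 8·1 = 38
A has the highest Borda score (92).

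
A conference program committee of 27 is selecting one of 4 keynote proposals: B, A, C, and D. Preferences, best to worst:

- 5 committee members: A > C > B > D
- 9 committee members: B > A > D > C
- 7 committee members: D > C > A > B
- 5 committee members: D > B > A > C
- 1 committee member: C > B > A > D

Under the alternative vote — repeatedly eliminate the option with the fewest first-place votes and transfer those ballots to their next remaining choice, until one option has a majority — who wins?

Round 1: B 9, A 5, C 1, D 12. Eliminate C.
Round 2: B 10, A 5, D 12. Eliminate A.
Round 3: B 15, D 12. B has a majority.

B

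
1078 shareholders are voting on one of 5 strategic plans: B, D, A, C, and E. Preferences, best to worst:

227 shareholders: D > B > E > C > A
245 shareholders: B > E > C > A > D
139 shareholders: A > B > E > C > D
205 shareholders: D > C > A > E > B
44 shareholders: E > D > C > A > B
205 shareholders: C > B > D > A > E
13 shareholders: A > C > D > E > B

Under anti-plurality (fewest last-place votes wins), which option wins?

C

Last-place votes: B 262, D 384, A 227, C 0, E 205.
C is ranked last by the fewest voters, so C wins.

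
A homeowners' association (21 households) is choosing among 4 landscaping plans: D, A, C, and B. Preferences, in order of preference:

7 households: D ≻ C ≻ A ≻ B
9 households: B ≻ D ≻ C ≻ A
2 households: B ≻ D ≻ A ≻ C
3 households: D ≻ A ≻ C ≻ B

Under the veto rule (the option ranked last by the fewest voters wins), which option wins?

Last-place votes: D 0, A 9, C 2, B 10.
D is ranked last by the fewest voters, so D wins.

D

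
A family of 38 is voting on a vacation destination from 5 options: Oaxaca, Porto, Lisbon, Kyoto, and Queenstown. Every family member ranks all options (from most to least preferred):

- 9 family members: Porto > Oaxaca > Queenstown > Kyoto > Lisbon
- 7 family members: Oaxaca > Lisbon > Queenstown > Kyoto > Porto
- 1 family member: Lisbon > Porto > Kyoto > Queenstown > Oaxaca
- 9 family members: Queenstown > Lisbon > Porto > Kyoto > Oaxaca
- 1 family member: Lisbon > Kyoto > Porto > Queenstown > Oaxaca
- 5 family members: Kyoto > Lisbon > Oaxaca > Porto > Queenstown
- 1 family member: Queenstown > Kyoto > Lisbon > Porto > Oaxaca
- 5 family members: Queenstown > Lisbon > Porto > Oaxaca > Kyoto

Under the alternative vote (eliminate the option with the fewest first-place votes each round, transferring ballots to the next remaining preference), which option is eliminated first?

Round 1: Oaxaca 7, Porto 9, Lisbon 2, Kyoto 5, Queenstown 15. Eliminate Lisbon.

Lisbon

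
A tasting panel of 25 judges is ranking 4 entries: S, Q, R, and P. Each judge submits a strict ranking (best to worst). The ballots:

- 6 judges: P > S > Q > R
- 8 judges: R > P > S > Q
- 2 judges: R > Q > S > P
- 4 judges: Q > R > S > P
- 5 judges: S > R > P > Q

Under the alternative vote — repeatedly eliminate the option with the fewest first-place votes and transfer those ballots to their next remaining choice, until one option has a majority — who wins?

R

Round 1: S 5, Q 4, R 10, P 6. Eliminate Q.
Round 2: S 5, R 14, P 6. R has a majority.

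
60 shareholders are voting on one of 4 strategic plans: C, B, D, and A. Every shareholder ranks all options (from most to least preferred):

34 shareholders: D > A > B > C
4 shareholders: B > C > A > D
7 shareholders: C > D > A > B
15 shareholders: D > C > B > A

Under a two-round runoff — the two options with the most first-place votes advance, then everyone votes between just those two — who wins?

D

Round 1 first-place votes: C 7, B 4, D 49, A 0.
D and C advance.
Runoff: D is preferred to C by 49 voters; C by 11.
D wins the runoff.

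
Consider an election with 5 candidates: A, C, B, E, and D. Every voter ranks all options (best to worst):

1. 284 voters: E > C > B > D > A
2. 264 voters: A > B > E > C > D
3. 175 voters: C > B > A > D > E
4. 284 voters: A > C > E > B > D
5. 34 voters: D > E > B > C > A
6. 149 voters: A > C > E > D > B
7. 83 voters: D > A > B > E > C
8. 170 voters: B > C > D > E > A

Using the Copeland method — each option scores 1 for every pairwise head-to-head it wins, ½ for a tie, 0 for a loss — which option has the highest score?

A: beats C, B, E, and D → score 4.
C: beats B, E, and D; loses to A → score 3.
B: beats D; loses to A, C, and E → score 1.
E: beats B and D; loses to A and C → score 2.
D: loses to A, C, B, and E → score 0.
A has the best pairwise record.

A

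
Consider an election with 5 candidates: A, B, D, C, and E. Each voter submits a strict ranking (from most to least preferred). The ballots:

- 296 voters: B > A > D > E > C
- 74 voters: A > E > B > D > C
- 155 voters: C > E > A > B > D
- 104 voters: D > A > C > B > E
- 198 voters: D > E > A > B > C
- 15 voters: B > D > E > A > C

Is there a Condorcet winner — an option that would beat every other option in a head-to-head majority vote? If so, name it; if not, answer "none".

A

A vs B: 531–311 for A.
A vs D: 525–317 for A.
A vs C: 687–155 for A.
A vs E: 474–368 for A.
A beats every other option head-to-head.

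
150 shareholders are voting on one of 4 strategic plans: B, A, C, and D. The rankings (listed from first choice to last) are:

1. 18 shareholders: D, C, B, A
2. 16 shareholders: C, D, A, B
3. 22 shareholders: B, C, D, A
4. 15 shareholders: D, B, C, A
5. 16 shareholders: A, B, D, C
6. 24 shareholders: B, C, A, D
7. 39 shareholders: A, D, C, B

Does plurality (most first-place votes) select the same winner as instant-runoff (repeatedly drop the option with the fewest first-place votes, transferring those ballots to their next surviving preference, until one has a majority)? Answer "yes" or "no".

yes

Plurality — first-place votes: B 46, A 55, C 16, D 33. Winner: A.
Instant-runoff — R1 B 46, A 55, C 16, D 33 (C out); R2 B 46, A 55, D 49 (B out); R3 A 79, D 71 (A winner). Winner: A.
The two methods agree.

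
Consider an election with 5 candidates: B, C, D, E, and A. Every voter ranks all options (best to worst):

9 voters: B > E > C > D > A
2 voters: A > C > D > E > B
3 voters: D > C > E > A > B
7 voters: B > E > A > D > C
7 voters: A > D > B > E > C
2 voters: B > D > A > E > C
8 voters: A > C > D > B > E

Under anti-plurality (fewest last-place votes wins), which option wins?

Last-place votes: B 5, C 16, D 0, E 8, A 9.
D is ranked last by the fewest voters, so D wins.

D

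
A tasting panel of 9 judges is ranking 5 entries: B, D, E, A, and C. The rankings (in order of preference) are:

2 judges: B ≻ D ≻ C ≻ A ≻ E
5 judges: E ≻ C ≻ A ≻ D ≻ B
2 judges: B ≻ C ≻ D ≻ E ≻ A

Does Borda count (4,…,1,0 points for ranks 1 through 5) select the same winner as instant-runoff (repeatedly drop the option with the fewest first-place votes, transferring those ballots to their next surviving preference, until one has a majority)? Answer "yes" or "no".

Borda — scores: B 16, D 15, E 22, A 12, C 25. Winner: C.
Instant-runoff — R1 B 4, D 0, E 5, A 0, C 0 (E winner). Winner: E.
The two methods disagree.

no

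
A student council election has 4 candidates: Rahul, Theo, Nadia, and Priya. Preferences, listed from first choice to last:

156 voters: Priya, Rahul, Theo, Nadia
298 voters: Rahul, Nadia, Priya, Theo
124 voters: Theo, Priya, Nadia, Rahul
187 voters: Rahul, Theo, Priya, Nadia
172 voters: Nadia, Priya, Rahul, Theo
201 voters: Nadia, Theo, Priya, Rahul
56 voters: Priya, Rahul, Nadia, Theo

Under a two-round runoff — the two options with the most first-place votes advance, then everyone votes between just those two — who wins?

Round 1 first-place votes: Rahul 485, Theo 124, Nadia 373, Priya 212.
Rahul and Nadia advance.
Runoff: Rahul is preferred to Nadia by 697 voters; Nadia by 497.
Rahul wins the runoff.

Rahul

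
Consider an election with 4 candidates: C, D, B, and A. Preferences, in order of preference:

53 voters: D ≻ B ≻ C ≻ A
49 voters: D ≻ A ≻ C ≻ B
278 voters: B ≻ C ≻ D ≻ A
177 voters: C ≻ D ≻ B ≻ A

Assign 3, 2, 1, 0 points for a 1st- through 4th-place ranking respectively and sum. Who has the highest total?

C: 53·1 + 49·1 + 278·2 + 177·3 = 1189
D: 53·3 + 49·3 + 278·1 + 177·2 = 938
B: 53·2 + 49·0 + 278·3 + 177·1 = 1117
A: 53·0 + 49·2 + 278·0 + 177·0 = 98
C has the highest Borda score (1189).

C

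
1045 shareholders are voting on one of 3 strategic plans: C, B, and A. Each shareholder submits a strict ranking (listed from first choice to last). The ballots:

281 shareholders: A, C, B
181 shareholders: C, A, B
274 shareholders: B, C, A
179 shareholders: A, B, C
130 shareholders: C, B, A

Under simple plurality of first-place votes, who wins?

A

First-place votes: C 311, B 274, A 460.
A has the most first-place votes.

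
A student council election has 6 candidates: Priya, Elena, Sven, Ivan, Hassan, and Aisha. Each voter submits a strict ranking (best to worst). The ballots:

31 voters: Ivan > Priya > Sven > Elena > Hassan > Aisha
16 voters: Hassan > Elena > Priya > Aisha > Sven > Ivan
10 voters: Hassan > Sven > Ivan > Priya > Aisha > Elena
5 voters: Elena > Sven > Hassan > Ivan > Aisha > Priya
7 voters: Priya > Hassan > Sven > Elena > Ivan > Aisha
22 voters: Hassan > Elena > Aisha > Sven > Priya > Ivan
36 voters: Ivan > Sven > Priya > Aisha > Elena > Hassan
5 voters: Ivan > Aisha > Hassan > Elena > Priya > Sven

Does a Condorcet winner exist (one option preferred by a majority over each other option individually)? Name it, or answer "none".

Ivan

Ivan vs Priya: 87–45 for Ivan.
Ivan vs Elena: 82–50 for Ivan.
Ivan vs Sven: 72–60 for Ivan.
Ivan vs Hassan: 72–60 for Ivan.
Ivan vs Aisha: 94–38 for Ivan.
Ivan beats every other option head-to-head.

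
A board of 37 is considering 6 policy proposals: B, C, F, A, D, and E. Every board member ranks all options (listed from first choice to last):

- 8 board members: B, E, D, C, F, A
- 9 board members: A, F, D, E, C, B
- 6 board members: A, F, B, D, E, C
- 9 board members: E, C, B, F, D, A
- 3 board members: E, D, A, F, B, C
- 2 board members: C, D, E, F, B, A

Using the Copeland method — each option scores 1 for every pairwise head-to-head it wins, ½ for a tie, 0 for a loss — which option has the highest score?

B: beats A and D; loses to C, F, and E → score 2.
C: beats B, F, and A; loses to D and E → score 3.
F: beats B, A, and D; loses to C and E → score 3.
A: loses to B, C, F, D, and E → score 0.
D: beats C and A; loses to B, F, and E → score 2.
E: beats B, C, F, A, and D → score 5.
E has the best pairwise record.

E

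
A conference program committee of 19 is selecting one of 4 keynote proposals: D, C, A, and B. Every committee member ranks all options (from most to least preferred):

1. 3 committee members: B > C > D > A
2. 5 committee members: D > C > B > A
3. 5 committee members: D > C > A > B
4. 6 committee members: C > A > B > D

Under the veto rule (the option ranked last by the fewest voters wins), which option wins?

C

Last-place votes: D 6, C 0, A 8, B 5.
C is ranked last by the fewest voters, so C wins.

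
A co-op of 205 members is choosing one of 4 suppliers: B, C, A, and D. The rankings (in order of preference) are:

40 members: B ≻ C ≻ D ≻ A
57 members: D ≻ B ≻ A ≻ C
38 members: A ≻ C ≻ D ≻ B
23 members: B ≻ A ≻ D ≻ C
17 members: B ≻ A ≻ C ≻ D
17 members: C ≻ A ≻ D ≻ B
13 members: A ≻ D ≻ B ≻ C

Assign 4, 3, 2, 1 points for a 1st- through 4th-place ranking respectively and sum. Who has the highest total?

B: 40·4 + 57·3 + 38·1 + 23·4 + 17·4 + 17·1 + 13·2 = 572
C: 40·3 + 57·1 + 38·3 + 23·1 + 17·2 + 17·4 + 13·1 = 429
A: 40·1 + 57·2 + 38·4 + 23·3 + 17·3 + 17·3 + 13·4 = 529
D: 40·2 + 57·4 + 38·2 + 23·2 + 17·1 + 17·2 + 13·3 = 520
B has the highest Borda score (572).

B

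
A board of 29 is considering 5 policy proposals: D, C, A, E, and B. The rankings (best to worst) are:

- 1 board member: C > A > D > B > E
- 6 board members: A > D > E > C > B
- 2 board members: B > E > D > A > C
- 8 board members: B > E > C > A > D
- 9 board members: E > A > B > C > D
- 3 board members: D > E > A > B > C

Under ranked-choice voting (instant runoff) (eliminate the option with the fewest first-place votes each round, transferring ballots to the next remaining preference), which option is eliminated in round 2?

Round 1: D 3, C 1, A 6, E 9, B 10. Eliminate C.
Round 2: D 3, A 7, E 9, B 10. Eliminate D.

D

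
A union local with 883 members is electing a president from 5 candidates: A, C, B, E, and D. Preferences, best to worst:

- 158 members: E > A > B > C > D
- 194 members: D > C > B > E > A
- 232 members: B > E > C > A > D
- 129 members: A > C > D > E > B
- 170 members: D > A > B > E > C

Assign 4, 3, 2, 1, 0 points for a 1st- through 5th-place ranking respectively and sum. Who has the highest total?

B

A: 158·3 + 194·0 + 232·1 + 129·4 + 170·3 = 1732
C: 158·1 + 194·3 + 232·2 + 129·3 + 170·0 = 1591
B: 158·2 + 194·2 + 232·4 + 129·0 + 170·2 = 1972
E: 158·4 + 194·1 + 232·3 + 129·1 + 170·1 = 1821
D: 158·0 + 194·4 + 232·0 + 129·2 + 170·4 = 1714
B has the highest Borda score (1972).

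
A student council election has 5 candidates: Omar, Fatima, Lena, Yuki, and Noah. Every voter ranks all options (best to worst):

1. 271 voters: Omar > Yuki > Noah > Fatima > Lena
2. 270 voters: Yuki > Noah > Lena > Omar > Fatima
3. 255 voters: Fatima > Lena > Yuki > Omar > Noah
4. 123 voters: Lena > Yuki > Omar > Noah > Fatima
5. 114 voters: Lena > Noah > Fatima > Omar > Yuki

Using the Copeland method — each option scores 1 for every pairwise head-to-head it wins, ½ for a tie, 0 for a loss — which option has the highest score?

Yuki

Omar: beats Fatima and Noah; loses to Lena and Yuki → score 2.
Fatima: beats Lena; loses to Omar, Yuki, and Noah → score 1.
Lena: beats Omar; loses to Fatima, Yuki, and Noah → score 1.
Yuki: beats Omar, Fatima, Lena, and Noah → score 4.
Noah: beats Fatima and Lena; loses to Omar and Yuki → score 2.
Yuki has the best pairwise record.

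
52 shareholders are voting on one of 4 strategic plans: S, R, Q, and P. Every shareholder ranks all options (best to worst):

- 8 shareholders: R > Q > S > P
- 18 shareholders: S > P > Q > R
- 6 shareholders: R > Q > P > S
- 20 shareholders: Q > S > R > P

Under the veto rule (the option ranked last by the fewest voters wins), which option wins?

Last-place votes: S 6, R 18, Q 0, P 28.
Q is ranked last by the fewest voters, so Q wins.

Q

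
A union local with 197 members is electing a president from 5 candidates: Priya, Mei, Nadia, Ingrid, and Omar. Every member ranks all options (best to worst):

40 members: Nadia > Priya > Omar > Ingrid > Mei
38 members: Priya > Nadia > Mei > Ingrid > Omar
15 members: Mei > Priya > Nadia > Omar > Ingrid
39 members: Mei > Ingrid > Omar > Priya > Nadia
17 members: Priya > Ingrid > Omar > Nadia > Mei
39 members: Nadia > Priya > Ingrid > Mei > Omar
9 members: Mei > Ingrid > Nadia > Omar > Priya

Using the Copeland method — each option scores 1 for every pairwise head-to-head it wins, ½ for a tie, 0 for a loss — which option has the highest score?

Priya: beats Mei, Nadia, Ingrid, and Omar → score 4.
Mei: beats Ingrid and Omar; loses to Priya and Nadia → score 2.
Nadia: beats Mei, Ingrid, and Omar; loses to Priya → score 3.
Ingrid: beats Omar; loses to Priya, Mei, and Nadia → score 1.
Omar: loses to Priya, Mei, Nadia, and Ingrid → score 0.
Priya has the best pairwise record.

Priya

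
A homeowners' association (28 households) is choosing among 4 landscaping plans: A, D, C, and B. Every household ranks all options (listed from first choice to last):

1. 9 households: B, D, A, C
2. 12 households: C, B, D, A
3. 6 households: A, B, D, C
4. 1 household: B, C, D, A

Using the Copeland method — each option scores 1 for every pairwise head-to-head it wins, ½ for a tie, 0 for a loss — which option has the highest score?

B

A: beats C; loses to D and B → score 1.
D: beats A and C; loses to B → score 2.
C: loses to A, D, and B → score 0.
B: beats A, D, and C → score 3.
B has the best pairwise record.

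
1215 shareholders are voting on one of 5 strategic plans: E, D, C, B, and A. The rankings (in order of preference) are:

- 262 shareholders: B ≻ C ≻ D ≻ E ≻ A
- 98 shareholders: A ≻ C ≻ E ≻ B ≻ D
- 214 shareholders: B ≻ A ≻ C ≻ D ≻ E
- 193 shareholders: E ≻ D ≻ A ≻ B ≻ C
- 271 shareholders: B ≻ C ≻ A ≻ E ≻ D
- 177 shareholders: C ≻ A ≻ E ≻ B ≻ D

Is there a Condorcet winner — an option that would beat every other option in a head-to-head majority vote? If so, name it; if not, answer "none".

B vs E: 747–468 for B.
B vs D: 1022–193 for B.
B vs C: 940–275 for B.
B vs A: 747–468 for B.
B beats every other option head-to-head.

B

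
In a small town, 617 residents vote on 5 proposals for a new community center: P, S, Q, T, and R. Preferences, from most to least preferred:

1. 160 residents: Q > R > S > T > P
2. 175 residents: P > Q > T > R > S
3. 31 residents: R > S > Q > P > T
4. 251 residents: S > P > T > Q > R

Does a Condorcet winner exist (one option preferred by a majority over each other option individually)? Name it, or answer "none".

Checking pairwise contests:
S beats P 442–175.
Q beats S 335–282.
P beats Q 426–191.
P beats T 457–160.
P beats R 426–191.
Every option loses at least one head-to-head, so there is no Condorcet winner.

none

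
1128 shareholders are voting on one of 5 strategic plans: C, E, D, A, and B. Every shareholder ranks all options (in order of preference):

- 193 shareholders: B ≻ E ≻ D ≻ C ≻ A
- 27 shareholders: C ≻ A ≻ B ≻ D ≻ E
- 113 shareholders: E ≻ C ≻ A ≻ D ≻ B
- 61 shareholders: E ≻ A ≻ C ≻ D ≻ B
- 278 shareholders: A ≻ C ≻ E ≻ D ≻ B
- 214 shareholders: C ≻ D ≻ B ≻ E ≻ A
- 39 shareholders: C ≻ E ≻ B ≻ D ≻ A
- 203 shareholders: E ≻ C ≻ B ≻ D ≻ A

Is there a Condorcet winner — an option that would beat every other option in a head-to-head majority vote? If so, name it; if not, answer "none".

E vs C: 570–558 for E.
E vs D: 887–241 for E.
E vs A: 823–305 for E.
E vs B: 694–434 for E.
E beats every other option head-to-head.

E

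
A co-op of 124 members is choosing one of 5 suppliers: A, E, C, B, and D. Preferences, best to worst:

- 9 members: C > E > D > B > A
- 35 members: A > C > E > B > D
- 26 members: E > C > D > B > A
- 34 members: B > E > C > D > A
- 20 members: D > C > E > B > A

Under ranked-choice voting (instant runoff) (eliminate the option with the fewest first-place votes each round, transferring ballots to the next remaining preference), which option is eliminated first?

C

Round 1: A 35, E 26, C 9, B 34, D 20. Eliminate C.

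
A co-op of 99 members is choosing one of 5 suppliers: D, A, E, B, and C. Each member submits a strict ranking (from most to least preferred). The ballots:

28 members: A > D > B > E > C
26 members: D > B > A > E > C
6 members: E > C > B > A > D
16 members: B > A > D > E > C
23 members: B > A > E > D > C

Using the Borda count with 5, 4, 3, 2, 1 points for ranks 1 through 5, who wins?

D: 28·4 + 26·5 + 6·1 + 16·3 + 23·2 = 342
A: 28·5 + 26·3 + 6·2 + 16·4 + 23·4 = 386
E: 28·2 + 26·2 + 6·5 + 16·2 + 23·3 = 239
B: 28·3 + 26·4 + 6·3 + 16·5 + 23·5 = 401
C: 28·1 + 26·1 + 6·4 + 16·1 + 23·1 = 117
B has the highest Borda score (401).

B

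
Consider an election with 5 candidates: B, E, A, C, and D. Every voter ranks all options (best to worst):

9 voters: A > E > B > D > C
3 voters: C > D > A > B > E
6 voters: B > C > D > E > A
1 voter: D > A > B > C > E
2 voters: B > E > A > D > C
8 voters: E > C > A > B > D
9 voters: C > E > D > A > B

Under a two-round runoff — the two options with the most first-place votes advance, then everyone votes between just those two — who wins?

C

Round 1 first-place votes: B 8, E 8, A 9, C 12, D 1.
C and A advance.
Runoff: C is preferred to A by 26 voters; A by 12.
C wins the runoff.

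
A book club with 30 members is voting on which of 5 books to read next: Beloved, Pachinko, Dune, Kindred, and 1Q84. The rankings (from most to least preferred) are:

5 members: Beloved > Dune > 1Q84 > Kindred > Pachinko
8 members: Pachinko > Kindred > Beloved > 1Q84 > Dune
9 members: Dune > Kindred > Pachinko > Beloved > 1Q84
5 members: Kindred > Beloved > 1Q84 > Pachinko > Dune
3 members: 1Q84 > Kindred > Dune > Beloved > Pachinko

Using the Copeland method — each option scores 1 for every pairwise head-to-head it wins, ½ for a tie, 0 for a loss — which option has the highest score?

Beloved: beats Dune and 1Q84; loses to Pachinko and Kindred → score 2.
Pachinko: beats Beloved and 1Q84; loses to Dune and Kindred → score 2.
Dune: beats Pachinko; loses to Beloved, Kindred, and 1Q84 → score 1.
Kindred: beats Beloved, Pachinko, Dune, and 1Q84 → score 4.
1Q84: beats Dune; loses to Beloved, Pachinko, and Kindred → score 1.
Kindred has the best pairwise record.

Kindred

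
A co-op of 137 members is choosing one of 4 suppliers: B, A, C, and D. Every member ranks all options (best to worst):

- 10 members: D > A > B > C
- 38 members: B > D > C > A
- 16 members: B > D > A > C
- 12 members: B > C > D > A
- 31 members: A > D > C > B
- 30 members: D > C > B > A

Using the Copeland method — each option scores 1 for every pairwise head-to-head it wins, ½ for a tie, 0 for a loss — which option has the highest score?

D

B: beats A and C; loses to D → score 2.
A: loses to B, C, and D → score 0.
C: beats A; loses to B and D → score 1.
D: beats B, A, and C → score 3.
D has the best pairwise record.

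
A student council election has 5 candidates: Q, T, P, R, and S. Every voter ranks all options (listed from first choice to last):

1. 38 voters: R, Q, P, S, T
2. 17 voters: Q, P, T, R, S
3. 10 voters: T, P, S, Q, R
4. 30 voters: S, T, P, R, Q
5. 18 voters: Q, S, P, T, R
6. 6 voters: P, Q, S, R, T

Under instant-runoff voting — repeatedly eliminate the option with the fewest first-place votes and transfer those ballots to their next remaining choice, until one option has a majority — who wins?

Q

Round 1: Q 35, T 10, P 6, R 38, S 30. Eliminate P.
Round 2: Q 41, T 10, R 38, S 30. Eliminate T.
Round 3: Q 41, R 38, S 40. Eliminate R.
Round 4: Q 79, S 40. Q has a majority.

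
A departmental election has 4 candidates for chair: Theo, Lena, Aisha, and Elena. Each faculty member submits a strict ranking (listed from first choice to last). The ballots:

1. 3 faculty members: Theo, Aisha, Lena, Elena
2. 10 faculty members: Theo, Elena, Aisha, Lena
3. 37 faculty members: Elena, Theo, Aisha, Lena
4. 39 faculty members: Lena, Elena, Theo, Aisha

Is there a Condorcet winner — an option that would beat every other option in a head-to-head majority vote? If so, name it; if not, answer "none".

Elena

Elena vs Theo: 76–13 for Elena.
Elena vs Lena: 47–42 for Elena.
Elena vs Aisha: 86–3 for Elena.
Elena beats every other option head-to-head.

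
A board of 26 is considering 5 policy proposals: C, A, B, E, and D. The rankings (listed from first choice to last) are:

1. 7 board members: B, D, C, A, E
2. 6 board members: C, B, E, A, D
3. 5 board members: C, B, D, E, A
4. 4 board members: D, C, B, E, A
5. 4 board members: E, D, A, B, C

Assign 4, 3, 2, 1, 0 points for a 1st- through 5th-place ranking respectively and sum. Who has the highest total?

C: 7·2 + 6·4 + 5·4 + 4·3 + 4·0 = 70
A: 7·1 + 6·1 + 5·0 + 4·0 + 4·2 = 21
B: 7·4 + 6·3 + 5·3 + 4·2 + 4·1 = 73
E: 7·0 + 6·2 + 5·1 + 4·1 + 4·4 = 37
D: 7·3 + 6·0 + 5·2 + 4·4 + 4·3 = 59
B has the highest Borda score (73).

B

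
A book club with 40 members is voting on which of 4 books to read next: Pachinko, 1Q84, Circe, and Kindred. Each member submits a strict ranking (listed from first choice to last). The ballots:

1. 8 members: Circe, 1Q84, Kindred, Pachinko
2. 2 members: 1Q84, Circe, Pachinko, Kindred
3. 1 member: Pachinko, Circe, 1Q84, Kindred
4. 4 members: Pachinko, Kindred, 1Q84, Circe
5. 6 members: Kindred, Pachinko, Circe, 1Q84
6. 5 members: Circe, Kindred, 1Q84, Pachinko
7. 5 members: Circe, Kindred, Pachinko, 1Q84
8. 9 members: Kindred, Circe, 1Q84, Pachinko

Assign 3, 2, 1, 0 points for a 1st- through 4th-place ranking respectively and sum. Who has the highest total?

Circe

Pachinko: 8·0 + 2·1 + 1·3 + 4·3 + 6·2 + 5·0 + 5·1 + 9·0 = 34
1Q84: 8·2 + 2·3 + 1·1 + 4·1 + 6·0 + 5·1 + 5·0 + 9·1 = 41
Circe: 8·3 + 2·2 + 1·2 + 4·0 + 6·1 + 5·3 + 5·3 + 9·2 = 84
Kindred: 8·1 + 2·0 + 1·0 + 4·2 + 6·3 + 5·2 + 5·2 + 9·3 = 81
Circe has the highest Borda score (84).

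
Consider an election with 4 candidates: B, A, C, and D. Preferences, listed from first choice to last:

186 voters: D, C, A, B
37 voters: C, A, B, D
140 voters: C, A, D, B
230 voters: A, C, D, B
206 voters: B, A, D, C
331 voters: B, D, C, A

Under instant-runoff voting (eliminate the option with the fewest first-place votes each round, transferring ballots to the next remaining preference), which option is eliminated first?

C

Round 1: B 537, A 230, C 177, D 186. Eliminate C.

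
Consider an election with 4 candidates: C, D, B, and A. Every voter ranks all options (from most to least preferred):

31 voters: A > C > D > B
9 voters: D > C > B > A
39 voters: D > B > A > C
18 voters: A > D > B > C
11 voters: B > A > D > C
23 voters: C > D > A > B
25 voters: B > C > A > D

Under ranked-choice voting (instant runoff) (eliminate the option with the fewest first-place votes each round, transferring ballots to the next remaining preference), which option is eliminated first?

C

Round 1: C 23, D 48, B 36, A 49. Eliminate C.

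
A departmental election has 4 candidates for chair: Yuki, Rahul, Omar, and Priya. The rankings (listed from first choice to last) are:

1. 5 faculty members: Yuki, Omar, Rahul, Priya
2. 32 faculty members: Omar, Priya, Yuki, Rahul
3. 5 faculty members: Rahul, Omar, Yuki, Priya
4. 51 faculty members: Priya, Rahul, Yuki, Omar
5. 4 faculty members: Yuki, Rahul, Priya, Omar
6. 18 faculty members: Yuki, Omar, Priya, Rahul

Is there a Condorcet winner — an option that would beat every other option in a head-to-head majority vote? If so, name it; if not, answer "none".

Checking pairwise contests:
Priya beats Yuki 83–32.
Yuki beats Rahul 59–56.
Yuki beats Omar 78–37.
Omar beats Priya 60–55.
Every option loses at least one head-to-head, so there is no Condorcet winner.

none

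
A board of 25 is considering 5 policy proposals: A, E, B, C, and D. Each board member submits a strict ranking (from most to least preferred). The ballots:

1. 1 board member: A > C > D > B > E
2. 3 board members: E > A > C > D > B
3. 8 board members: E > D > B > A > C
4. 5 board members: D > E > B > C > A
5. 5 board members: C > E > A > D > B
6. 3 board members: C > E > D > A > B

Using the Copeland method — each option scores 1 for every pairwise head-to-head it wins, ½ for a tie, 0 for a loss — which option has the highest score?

E

A: loses to E, B, C, and D → score 0.
E: beats A, B, C, and D → score 4.
B: beats A and C; loses to E and D → score 2.
C: beats A; loses to E, B, and D → score 1.
D: beats A, B, and C; loses to E → score 3.
E has the best pairwise record.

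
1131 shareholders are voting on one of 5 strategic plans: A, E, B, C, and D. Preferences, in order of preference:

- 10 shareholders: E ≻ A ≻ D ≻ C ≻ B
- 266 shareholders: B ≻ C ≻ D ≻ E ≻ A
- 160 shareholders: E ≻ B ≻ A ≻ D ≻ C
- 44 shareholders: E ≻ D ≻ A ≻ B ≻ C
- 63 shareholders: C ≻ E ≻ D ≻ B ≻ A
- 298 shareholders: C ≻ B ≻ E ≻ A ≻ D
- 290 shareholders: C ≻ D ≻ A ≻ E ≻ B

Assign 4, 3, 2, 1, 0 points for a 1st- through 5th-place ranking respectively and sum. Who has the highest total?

A: 10·3 + 266·0 + 160·2 + 44·2 + 63·0 + 298·1 + 290·2 = 1316
E: 10·4 + 266·1 + 160·4 + 44·4 + 63·3 + 298·2 + 290·1 = 2197
B: 10·0 + 266·4 + 160·3 + 44·1 + 63·1 + 298·3 + 290·0 = 2545
C: 10·1 + 266·3 + 160·0 + 44·0 + 63·4 + 298·4 + 290·4 = 3412
D: 10·2 + 266·2 + 160·1 + 44·3 + 63·2 + 298·0 + 290·3 = 1840
C has the highest Borda score (3412).

C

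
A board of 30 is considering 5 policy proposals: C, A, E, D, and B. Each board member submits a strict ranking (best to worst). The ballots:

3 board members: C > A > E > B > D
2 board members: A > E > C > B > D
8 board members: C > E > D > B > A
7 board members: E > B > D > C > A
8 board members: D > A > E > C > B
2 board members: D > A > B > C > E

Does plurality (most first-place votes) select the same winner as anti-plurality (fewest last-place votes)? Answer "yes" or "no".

yes

Plurality — first-place votes: C 11, A 2, E 7, D 10, B 0. Winner: C.
Anti-plurality — last-place votes: C 0, A 15, E 2, D 5, B 8. Winner: C.
The two methods agree.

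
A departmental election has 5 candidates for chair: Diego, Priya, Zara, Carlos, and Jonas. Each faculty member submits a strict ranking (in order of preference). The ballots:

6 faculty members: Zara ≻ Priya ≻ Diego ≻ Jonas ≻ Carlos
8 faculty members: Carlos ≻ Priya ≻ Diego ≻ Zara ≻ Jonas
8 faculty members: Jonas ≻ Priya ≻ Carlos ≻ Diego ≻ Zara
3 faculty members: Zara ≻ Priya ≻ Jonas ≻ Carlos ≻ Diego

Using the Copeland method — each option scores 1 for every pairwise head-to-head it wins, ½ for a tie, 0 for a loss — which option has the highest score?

Priya

Diego: beats Zara and Jonas; loses to Priya and Carlos → score 2.
Priya: beats Diego, Zara, Carlos, and Jonas → score 4.
Zara: beats Jonas; loses to Diego, Priya, and Carlos → score 1.
Carlos: beats Diego and Zara; loses to Priya and Jonas → score 2.
Jonas: beats Carlos; loses to Diego, Priya, and Zara → score 1.
Priya has the best pairwise record.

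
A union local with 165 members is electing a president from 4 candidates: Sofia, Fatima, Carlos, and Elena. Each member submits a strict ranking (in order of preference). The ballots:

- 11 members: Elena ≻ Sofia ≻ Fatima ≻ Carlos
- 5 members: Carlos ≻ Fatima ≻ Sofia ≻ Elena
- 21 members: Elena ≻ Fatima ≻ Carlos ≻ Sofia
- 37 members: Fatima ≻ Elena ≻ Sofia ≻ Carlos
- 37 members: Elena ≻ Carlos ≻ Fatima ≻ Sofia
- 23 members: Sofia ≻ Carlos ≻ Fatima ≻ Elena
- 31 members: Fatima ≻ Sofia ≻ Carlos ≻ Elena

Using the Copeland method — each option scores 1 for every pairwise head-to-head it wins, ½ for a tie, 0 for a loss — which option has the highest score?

Sofia: beats Carlos; loses to Fatima and Elena → score 1.
Fatima: beats Sofia, Carlos, and Elena → score 3.
Carlos: loses to Sofia, Fatima, and Elena → score 0.
Elena: beats Sofia and Carlos; loses to Fatima → score 2.
Fatima has the best pairwise record.

Fatima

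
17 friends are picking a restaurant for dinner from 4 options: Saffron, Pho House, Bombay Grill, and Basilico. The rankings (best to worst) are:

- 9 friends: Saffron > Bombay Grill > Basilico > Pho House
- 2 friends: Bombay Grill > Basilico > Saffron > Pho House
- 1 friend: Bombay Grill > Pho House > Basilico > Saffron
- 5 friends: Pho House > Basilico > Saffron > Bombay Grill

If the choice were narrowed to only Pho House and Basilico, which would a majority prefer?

Basilico

Voters preferring Pho House to Basilico: 6; preferring Basilico to Pho House: 11.
Basilico wins the head-to-head.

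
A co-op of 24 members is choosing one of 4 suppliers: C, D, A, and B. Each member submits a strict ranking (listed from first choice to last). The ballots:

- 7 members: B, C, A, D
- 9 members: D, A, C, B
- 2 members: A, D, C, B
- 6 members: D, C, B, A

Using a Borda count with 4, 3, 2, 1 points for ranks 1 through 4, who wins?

C: 7·3 + 9·2 + 2·2 + 6·3 = 61
D: 7·1 + 9·4 + 2·3 + 6·4 = 73
A: 7·2 + 9·3 + 2·4 + 6·1 = 55
B: 7·4 + 9·1 + 2·1 + 6·2 = 51
D has the highest Borda score (73).

D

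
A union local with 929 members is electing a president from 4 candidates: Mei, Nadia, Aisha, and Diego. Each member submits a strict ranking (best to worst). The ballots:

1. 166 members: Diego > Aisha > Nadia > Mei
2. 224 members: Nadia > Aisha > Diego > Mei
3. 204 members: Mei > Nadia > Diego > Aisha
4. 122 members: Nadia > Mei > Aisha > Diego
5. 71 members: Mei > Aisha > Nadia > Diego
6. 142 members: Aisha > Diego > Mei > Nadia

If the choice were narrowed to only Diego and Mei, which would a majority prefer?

Voters preferring Diego to Mei: 532; preferring Mei to Diego: 397.
Diego wins the head-to-head.

Diego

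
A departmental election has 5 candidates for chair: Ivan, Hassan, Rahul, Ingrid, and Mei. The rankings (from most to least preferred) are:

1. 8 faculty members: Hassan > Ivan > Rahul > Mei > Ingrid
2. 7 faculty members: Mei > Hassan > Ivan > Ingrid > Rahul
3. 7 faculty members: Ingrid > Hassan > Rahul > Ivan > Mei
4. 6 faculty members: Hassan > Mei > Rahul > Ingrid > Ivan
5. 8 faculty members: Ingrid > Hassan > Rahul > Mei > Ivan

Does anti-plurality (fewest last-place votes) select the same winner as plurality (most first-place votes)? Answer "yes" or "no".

no

Anti-plurality — last-place votes: Ivan 14, Hassan 0, Rahul 7, Ingrid 8, Mei 7. Winner: Hassan.
Plurality — first-place votes: Ivan 0, Hassan 14, Rahul 0, Ingrid 15, Mei 7. Winner: Ingrid.
The two methods disagree.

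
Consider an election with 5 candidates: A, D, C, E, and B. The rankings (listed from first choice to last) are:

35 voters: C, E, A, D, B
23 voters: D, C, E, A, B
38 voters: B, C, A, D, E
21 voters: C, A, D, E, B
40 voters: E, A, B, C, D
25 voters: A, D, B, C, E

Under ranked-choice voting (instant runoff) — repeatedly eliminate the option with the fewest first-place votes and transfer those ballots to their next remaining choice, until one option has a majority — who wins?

Round 1: A 25, D 23, C 56, E 40, B 38. Eliminate D.
Round 2: A 25, C 79, E 40, B 38. Eliminate A.
Round 3: C 79, E 40, B 63. Eliminate E.
Round 4: C 79, B 103. B has a majority.

B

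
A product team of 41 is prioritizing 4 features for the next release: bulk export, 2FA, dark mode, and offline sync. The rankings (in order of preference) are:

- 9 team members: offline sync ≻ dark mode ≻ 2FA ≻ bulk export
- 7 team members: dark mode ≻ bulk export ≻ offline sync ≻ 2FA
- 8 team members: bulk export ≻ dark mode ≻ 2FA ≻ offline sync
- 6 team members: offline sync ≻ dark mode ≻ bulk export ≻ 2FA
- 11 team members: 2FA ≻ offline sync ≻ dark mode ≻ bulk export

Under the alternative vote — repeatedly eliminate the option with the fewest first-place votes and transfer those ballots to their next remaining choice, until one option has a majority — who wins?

Round 1: bulk export 8, 2FA 11, dark mode 7, offline sync 15. Eliminate dark mode.
Round 2: bulk export 15, 2FA 11, offline sync 15. Eliminate 2FA.
Round 3: bulk export 15, offline sync 26. Offline sync has a majority.

offline sync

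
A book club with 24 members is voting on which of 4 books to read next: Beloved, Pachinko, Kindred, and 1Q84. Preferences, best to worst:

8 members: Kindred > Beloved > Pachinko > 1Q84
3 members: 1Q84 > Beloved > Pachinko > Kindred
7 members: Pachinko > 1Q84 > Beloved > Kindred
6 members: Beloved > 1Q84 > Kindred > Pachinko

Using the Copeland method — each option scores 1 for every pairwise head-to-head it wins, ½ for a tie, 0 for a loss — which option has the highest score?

Beloved

Beloved: beats Pachinko, Kindred, and 1Q84 → score 3.
Pachinko: beats 1Q84; loses to Beloved and Kindred → score 1.
Kindred: beats Pachinko; loses to Beloved and 1Q84 → score 1.
1Q84: beats Kindred; loses to Beloved and Pachinko → score 1.
Beloved has the best pairwise record.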